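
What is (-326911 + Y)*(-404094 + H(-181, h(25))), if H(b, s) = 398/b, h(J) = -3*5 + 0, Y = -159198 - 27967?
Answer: 37600244515312/181 ≈ 2.0774e+11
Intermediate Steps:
Y = -187165
h(J) = -15 (h(J) = -15 + 0 = -15)
(-326911 + Y)*(-404094 + H(-181, h(25))) = (-326911 - 187165)*(-404094 + 398/(-181)) = -514076*(-404094 + 398*(-1/181)) = -514076*(-404094 - 398/181) = -514076*(-73141412/181) = 37600244515312/181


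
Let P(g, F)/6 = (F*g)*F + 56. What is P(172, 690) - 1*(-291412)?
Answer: 491626948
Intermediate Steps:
P(g, F) = 336 + 6*g*F² (P(g, F) = 6*((F*g)*F + 56) = 6*(g*F² + 56) = 6*(56 + g*F²) = 336 + 6*g*F²)
P(172, 690) - 1*(-291412) = (336 + 6*172*690²) - 1*(-291412) = (336 + 6*172*476100) + 291412 = (336 + 491335200) + 291412 = 491335536 + 291412 = 491626948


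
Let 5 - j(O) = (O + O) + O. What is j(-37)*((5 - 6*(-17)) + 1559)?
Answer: 193256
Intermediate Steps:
j(O) = 5 - 3*O (j(O) = 5 - ((O + O) + O) = 5 - (2*O + O) = 5 - 3*O)
j(-37)*((5 - 6*(-17)) + 1559) = (5 - 3*(-37))*((5 - 6*(-17)) + 1559) = (5 + 111)*((5 + 102) + 1559) = 116*(107 + 1559) = 116*1666 = 193256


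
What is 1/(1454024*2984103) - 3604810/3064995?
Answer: -347580376771026785/295530726141328392 ≈ -1.1761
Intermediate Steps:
1/(1454024*2984103) - 3604810/3064995 = (1/1454024)*(1/2984103) - 3604810*1/3064995 = 1/4338957380472 - 720962/612999 = -347580376771026785/295530726141328392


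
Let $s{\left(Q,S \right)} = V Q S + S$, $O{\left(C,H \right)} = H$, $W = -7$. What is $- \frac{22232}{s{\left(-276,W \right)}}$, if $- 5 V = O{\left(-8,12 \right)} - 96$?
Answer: $- \frac{15880}{23179} \approx -0.6851$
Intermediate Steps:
$V = \frac{84}{5}$ ($V = - \frac{12 - 96}{5} = \left(- \frac{1}{5}\right) \left(-84\right) = \frac{84}{5} \approx 16.8$)
$s{\left(Q,S \right)} = S + \frac{84 Q S}{5}$ ($s{\left(Q,S \right)} = \frac{84 Q}{5} S + S = \frac{84 Q S}{5} + S = S + \frac{84 Q S}{5}$)
$- \frac{22232}{s{\left(-276,W \right)}} = - \frac{22232}{\frac{1}{5} \left(-7\right) \left(5 + 84 \left(-276\right)\right)} = - \frac{22232}{\frac{1}{5} \left(-7\right) \left(5 - 23184\right)} = - \frac{22232}{\frac{1}{5} \left(-7\right) \left(-23179\right)} = - \frac{22232}{\frac{162253}{5}} = \left(-22232\right) \frac{5}{162253} = - \frac{15880}{23179}$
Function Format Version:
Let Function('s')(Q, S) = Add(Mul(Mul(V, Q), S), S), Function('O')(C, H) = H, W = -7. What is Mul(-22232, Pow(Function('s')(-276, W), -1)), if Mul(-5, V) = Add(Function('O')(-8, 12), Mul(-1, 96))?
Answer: Rational(-15880, 23179) ≈ -0.68510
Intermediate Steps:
V = Rational(84, 5) (V = Mul(Rational(-1, 5), Add(12, Mul(-1, 96))) = Mul(Rational(-1, 5), Add(12, -96)) = Mul(Rational(-1, 5), -84) = Rational(84, 5) ≈ 16.800)
Function('s')(Q, S) = Add(S, Mul(Rational(84, 5), Q, S)) (Function('s')(Q, S) = Add(Mul(Mul(Rational(84, 5), Q), S), S) = Add(Mul(Rational(84, 5), Q, S), S) = Add(S, Mul(Rational(84, 5), Q, S)))
Mul(-22232, Pow(Function('s')(-276, W), -1)) = Mul(-22232, Pow(Mul(Rational(1, 5), -7, Add(5, Mul(84, -276))), -1)) = Mul(-22232, Pow(Mul(Rational(1, 5), -7, Add(5, -23184)), -1)) = Mul(-22232, Pow(Mul(Rational(1, 5), -7, -23179), -1)) = Mul(-22232, Pow(Rational(162253, 5), -1)) = Mul(-22232, Rational(5, 162253)) = Rational(-15880, 23179)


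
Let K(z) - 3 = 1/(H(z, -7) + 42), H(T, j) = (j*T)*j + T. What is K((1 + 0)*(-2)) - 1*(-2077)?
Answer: 120639/58 ≈ 2080.0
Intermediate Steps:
H(T, j) = T + T*j² (H(T, j) = (T*j)*j + T = T*j² + T = T + T*j²)
K(z) = 3 + 1/(42 + 50*z) (K(z) = 3 + 1/(z*(1 + (-7)²) + 42) = 3 + 1/(z*(1 + 49) + 42) = 3 + 1/(z*50 + 42) = 3 + 1/(50*z + 42) = 3 + 1/(42 + 50*z))
K((1 + 0)*(-2)) - 1*(-2077) = (127 + 150*((1 + 0)*(-2)))/(2*(21 + 25*((1 + 0)*(-2)))) - 1*(-2077) = (127 + 150*(1*(-2)))/(2*(21 + 25*(1*(-2)))) + 2077 = (127 + 150*(-2))/(2*(21 + 25*(-2))) + 2077 = (127 - 300)/(2*(21 - 50)) + 2077 = (½)*(-173)/(-29) + 2077 = (½)*(-1/29)*(-173) + 2077 = 173/58 + 2077 = 120639/58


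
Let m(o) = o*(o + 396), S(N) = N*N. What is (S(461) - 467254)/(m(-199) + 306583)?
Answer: -254733/267380 ≈ -0.95270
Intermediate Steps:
S(N) = N²
m(o) = o*(396 + o)
(S(461) - 467254)/(m(-199) + 306583) = (461² - 467254)/(-199*(396 - 199) + 306583) = (212521 - 467254)/(-199*197 + 306583) = -254733/(-39203 + 306583) = -254733/267380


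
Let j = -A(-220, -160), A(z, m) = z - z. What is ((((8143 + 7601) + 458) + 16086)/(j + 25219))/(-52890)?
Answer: -16144/666916455 ≈ -2.4207e-5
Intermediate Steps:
A(z, m) = 0
j = 0 (j = -1*0 = 0)
((((8143 + 7601) + 458) + 16086)/(j + 25219))/(-52890) = ((((8143 + 7601) + 458) + 16086)/(0 + 25219))/(-52890) = (((15744 + 458) + 16086)/25219)*(-1/52890) = ((16202 + 16086)*(1/25219))*(-1/52890) = (32288*(1/25219))*(-1/52890) = (32288/25219)*(-1/52890) = -16144/666916455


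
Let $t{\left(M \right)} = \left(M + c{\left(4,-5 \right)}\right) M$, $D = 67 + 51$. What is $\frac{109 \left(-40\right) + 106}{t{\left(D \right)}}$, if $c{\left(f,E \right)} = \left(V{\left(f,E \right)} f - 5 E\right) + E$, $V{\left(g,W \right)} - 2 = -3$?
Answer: $- \frac{2127}{7906} \approx -0.26904$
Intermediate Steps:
$V{\left(g,W \right)} = -1$ ($V{\left(g,W \right)} = 2 - 3 = -1$)
$c{\left(f,E \right)} = - f - 4 E$ ($c{\left(f,E \right)} = \left(- f - 5 E\right) + E = - f - 4 E$)
$D = 118$
$t{\left(M \right)} = M \left(16 + M\right)$ ($t{\left(M \right)} = \left(M - -16\right) M = \left(M + \left(-4 + 20\right)\right) M = \left(M + 16\right) M = \left(16 + M\right) M = M \left(16 + M\right)$)
$\frac{109 \left(-40\right) + 106}{t{\left(D \right)}} = \frac{109 \left(-40\right) + 106}{118 \left(16 + 118\right)} = \frac{-4360 + 106}{118 \cdot 134} = - \frac{4254}{15812} = \left(-4254\right) \frac{1}{15812} = - \frac{2127}{7906}$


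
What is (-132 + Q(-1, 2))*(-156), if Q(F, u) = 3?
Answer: 20124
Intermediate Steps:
(-132 + Q(-1, 2))*(-156) = (-132 + 3)*(-156) = -129*(-156) = 20124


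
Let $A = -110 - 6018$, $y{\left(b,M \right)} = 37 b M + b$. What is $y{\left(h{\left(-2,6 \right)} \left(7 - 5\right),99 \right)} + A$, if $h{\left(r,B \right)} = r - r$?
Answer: $-6128$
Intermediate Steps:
$h{\left(r,B \right)} = 0$
$y{\left(b,M \right)} = b + 37 M b$ ($y{\left(b,M \right)} = 37 M b + b = b + 37 M b$)
$A = -6128$ ($A = -110 - 6018 = -6128$)
$y{\left(h{\left(-2,6 \right)} \left(7 - 5\right),99 \right)} + A = 0 \left(7 - 5\right) \left(1 + 37 \cdot 99\right) - 6128 = 0 \cdot 2 \left(1 + 3663\right) - 6128 = 0 \cdot 3664 - 6128 = 0 - 6128 = -6128$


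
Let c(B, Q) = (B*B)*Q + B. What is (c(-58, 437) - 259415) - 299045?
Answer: 911550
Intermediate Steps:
c(B, Q) = B + Q*B² (c(B, Q) = B²*Q + B = Q*B² + B = B + Q*B²)
(c(-58, 437) - 259415) - 299045 = (-58*(1 - 58*437) - 259415) - 299045 = (-58*(1 - 25346) - 259415) - 299045 = (-58*(-25345) - 259415) - 299045 = (1470010 - 259415) - 299045 = 1210595 - 299045 = 911550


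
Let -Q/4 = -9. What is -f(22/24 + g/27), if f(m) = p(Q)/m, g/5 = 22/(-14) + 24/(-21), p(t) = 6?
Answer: -4536/313 ≈ -14.492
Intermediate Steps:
Q = 36 (Q = -4*(-9) = 36)
g = -95/7 (g = 5*(22/(-14) + 24/(-21)) = 5*(22*(-1/14) + 24*(-1/21)) = 5*(-11/7 - 8/7) = 5*(-19/7) = -95/7 ≈ -13.571)
f(m) = 6/m
-f(22/24 + g/27) = -6/(22/24 - 95/7/27) = -6/(22*(1/24) - 95/7*1/27) = -6/(11/12 - 95/189) = -6/313/756 = -6*756/313 = -1*4536/313 = -4536/313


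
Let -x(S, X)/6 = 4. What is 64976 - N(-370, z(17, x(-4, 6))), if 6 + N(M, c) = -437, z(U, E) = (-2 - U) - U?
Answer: 65419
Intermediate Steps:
x(S, X) = -24 (x(S, X) = -6*4 = -24)
z(U, E) = -2 - 2*U
N(M, c) = -443 (N(M, c) = -6 - 437 = -443)
64976 - N(-370, z(17, x(-4, 6))) = 64976 - 1*(-443) = 64976 + 443 = 65419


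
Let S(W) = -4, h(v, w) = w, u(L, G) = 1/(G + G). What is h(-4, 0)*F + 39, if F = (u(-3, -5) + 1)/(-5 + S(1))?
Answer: 39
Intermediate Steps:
u(L, G) = 1/(2*G)
F = -⅒ (F = ((½)/(-5) + 1)/(-5 - 4) = ((½)*(-⅕) + 1)/(-9) = (-⅒ + 1)*(-⅑) = (9/10)*(-⅑) = -⅒ ≈ -0.10000)
h(-4, 0)*F + 39 = 0*(-⅒) + 39 = 0 + 39 = 39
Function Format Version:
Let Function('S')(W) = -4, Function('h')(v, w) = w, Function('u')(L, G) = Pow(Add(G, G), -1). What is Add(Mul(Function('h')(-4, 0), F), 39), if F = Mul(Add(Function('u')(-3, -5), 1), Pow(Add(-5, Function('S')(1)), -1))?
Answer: 39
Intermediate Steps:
Function('u')(L, G) = Mul(Rational(1, 2), Pow(G, -1)) (Function('u')(L, G) = Pow(Mul(2, G), -1) = Mul(Rational(1, 2), Pow(G, -1)))
F = Rational(-1, 10) (F = Mul(Add(Mul(Rational(1, 2), Pow(-5, -1)), 1), Pow(Add(-5, -4), -1)) = Mul(Add(Mul(Rational(1, 2), Rational(-1, 5)), 1), Pow(-9, -1)) = Mul(Add(Rational(-1, 10), 1), Rational(-1, 9)) = Mul(Rational(9, 10), Rational(-1, 9)) = Rational(-1, 10) ≈ -0.10000)
Add(Mul(Function('h')(-4, 0), F), 39) = Add(Mul(0, Rational(-1, 10)), 39) = Add(0, 39) = 39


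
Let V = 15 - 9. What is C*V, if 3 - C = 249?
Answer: -1476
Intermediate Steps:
V = 6
C = -246 (C = 3 - 1*249 = 3 - 249 = -246)
C*V = -246*6 = -1476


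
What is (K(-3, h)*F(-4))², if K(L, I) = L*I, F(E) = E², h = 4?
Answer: 36864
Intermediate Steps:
K(L, I) = I*L
(K(-3, h)*F(-4))² = ((4*(-3))*(-4)²)² = (-12*16)² = (-192)² = 36864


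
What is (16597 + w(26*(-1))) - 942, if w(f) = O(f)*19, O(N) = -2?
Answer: 15617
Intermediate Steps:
w(f) = -38 (w(f) = -2*19 = -38)
(16597 + w(26*(-1))) - 942 = (16597 - 38) - 942 = 16559 - 942 = 15617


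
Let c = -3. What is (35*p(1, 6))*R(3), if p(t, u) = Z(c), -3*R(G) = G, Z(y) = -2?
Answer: 70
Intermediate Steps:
R(G) = -G/3
p(t, u) = -2
(35*p(1, 6))*R(3) = (35*(-2))*(-⅓*3) = -70*(-1) = 70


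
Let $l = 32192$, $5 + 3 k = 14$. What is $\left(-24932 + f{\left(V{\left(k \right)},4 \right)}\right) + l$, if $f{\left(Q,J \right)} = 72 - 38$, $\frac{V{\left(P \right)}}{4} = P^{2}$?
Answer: $7294$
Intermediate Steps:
$k = 3$ ($k = - \frac{5}{3} + \frac{1}{3} \cdot 14 = - \frac{5}{3} + \frac{14}{3} = 3$)
$V{\left(P \right)} = 4 P^{2}$
$f{\left(Q,J \right)} = 34$
$\left(-24932 + f{\left(V{\left(k \right)},4 \right)}\right) + l = \left(-24932 + 34\right) + 32192 = -24898 + 32192 = 7294$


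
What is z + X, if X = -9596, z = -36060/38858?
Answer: -186458714/19429 ≈ -9596.9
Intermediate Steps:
z = -18030/19429 (z = -36060*1/38858 = -18030/19429 ≈ -0.92799)
z + X = -18030/19429 - 9596 = -186458714/19429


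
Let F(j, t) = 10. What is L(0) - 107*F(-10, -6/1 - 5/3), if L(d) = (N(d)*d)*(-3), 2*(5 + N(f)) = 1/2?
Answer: -1070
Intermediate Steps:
N(f) = -19/4 (N(f) = -5 + (½)/2 = -5 + (½)*(½) = -5 + ¼ = -19/4)
L(d) = 57*d/4 (L(d) = -19*d/4*(-3) = 57*d/4)
L(0) - 107*F(-10, -6/1 - 5/3) = (57/4)*0 - 107*10 = 0 - 1070 = -1070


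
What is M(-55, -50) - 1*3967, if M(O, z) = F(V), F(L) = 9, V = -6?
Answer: -3958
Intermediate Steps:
M(O, z) = 9
M(-55, -50) - 1*3967 = 9 - 1*3967 = 9 - 3967 = -3958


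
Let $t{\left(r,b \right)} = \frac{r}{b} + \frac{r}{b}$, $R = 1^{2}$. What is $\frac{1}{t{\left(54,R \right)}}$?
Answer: $\frac{1}{108} \approx 0.0092593$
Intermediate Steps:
$R = 1$
$t{\left(r,b \right)} = \frac{2 r}{b}$
$\frac{1}{t{\left(54,R \right)}} = \frac{1}{2 \cdot 54 \cdot 1^{-1}} = \frac{1}{2 \cdot 54 \cdot 1} = \frac{1}{108}$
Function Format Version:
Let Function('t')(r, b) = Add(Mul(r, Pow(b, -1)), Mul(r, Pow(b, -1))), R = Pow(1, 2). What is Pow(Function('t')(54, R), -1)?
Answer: Rational(1, 108) ≈ 0.0092593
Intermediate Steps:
R = 1
Function('t')(r, b) = Mul(2, r, Pow(b, -1))
Pow(Function('t')(54, R), -1) = Pow(Mul(2, 54, Pow(1, -1)), -1) = Pow(Mul(2, 54, 1), -1) = Pow(108, -1) = Rational(1, 108)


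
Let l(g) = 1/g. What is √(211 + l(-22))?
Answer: √102102/22 ≈ 14.524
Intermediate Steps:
√(211 + l(-22)) = √(211 + 1/(-22)) = √(211 - 1/22) = √(4641/22) = √102102/22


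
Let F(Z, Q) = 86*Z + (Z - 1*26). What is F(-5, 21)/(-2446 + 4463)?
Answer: -461/2017 ≈ -0.22856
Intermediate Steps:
F(Z, Q) = -26 + 87*Z (F(Z, Q) = 86*Z + (Z - 26) = 86*Z + (-26 + Z) = -26 + 87*Z)
F(-5, 21)/(-2446 + 4463) = (-26 + 87*(-5))/(-2446 + 4463) = (-26 - 435)/2017 = -461*1/2017 = -461/2017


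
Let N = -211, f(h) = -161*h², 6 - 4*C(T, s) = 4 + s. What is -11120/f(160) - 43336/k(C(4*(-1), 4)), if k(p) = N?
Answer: 2232700049/10870720 ≈ 205.39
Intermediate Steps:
C(T, s) = ½ - s/4 (C(T, s) = 3/2 - (4 + s)/4 = 3/2 + (-1 - s/4) = ½ - s/4)
k(p) = -211
-11120/f(160) - 43336/k(C(4*(-1), 4)) = -11120/((-161*160²)) - 43336/(-211) = -11120/((-161*25600)) - 43336*(-1/211) = -11120/(-4121600) + 43336/211 = -11120*(-1/4121600) + 43336/211 = 139/51520 + 43336/211 = 2232700049/10870720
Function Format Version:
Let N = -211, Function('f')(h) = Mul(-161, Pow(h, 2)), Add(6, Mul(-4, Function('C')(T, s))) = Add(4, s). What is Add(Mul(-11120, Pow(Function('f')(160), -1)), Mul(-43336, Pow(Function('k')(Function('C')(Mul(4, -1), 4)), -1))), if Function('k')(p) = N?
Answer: Rational(2232700049, 10870720) ≈ 205.39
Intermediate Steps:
Function('C')(T, s) = Add(Rational(1, 2), Mul(Rational(-1, 4), s)) (Function('C')(T, s) = Add(Rational(3, 2), Mul(Rational(-1, 4), Add(4, s))) = Add(Rational(3, 2), Add(-1, Mul(Rational(-1, 4), s))) = Add(Rational(1, 2), Mul(Rational(-1, 4), s)))
Function('k')(p) = -211
Add(Mul(-11120, Pow(Function('f')(160), -1)), Mul(-43336, Pow(Function('k')(Function('C')(Mul(4, -1), 4)), -1))) = Add(Mul(-11120, Pow(Mul(-161, Pow(160, 2)), -1)), Mul(-43336, Pow(-211, -1))) = Add(Mul(-11120, Pow(Mul(-161, 25600), -1)), Mul(-43336, Rational(-1, 211))) = Add(Mul(-11120, Pow(-4121600, -1)), Rational(43336, 211)) = Add(Mul(-11120, Rational(-1, 4121600)), Rational(43336, 211)) = Add(Rational(139, 51520), Rational(43336, 211)) = Rational(2232700049, 10870720)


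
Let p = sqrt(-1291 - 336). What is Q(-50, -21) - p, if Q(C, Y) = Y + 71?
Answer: 50 - I*sqrt(1627) ≈ 50.0 - 40.336*I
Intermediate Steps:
Q(C, Y) = 71 + Y
p = I*sqrt(1627) (p = sqrt(-1627) = I*sqrt(1627) ≈ 40.336*I)
Q(-50, -21) - p = (71 - 21) - I*sqrt(1627) = 50 - I*sqrt(1627)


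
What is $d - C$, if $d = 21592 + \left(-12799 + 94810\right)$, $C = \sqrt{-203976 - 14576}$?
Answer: $103603 - 2 i \sqrt{54638} \approx 1.036 \cdot 10^{5} - 467.5 i$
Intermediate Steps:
$C = 2 i \sqrt{54638}$ ($C = \sqrt{-218552} = 2 i \sqrt{54638} \approx 467.5 i$)
$d = 103603$ ($d = 21592 + 82011 = 103603$)
$d - C = 103603 - 2 i \sqrt{54638}$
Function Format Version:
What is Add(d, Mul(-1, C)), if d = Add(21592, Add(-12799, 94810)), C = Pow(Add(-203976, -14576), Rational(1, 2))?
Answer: Add(103603, Mul(-2, I, Pow(54638, Rational(1, 2)))) ≈ Add(1.0360e+5, Mul(-467.50, I))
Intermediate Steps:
C = Mul(2, I, Pow(54638, Rational(1, 2))) (C = Pow(-218552, Rational(1, 2)) = Mul(2, I, Pow(54638, Rational(1, 2))) ≈ Mul(467.50, I))
d = 103603 (d = Add(21592, 82011) = 103603)
Add(d, Mul(-1, C)) = Add(103603, Mul(-1, Mul(2, I, Pow(54638, Rational(1, 2))))) = Add(103603, Mul(-2, I, Pow(54638, Rational(1, 2))))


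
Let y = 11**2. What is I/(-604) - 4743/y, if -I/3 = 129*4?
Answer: -669366/18271 ≈ -36.635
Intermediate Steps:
I = -1548 (I = -387*4 = -3*516 = -1548)
y = 121
I/(-604) - 4743/y = -1548/(-604) - 4743/121 = -1548*(-1/604) - 4743*1/121 = 387/151 - 4743/121 = -669366/18271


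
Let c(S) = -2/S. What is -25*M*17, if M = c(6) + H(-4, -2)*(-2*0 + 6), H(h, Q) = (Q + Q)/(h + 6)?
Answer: 15725/3 ≈ 5241.7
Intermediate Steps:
H(h, Q) = 2*Q/(6 + h) (H(h, Q) = (2*Q)/(6 + h) = 2*Q/(6 + h))
M = -37/3 (M = -2/6 + (2*(-2)/(6 - 4))*(-2*0 + 6) = -2*1/6 + (2*(-2)/2)*(0 + 6) = -1/3 + (2*(-2)*(1/2))*6 = -1/3 - 2*6 = -1/3 - 12 = -37/3 ≈ -12.333)
-25*M*17 = -25*(-37/3)*17 = (925/3)*17 = 15725/3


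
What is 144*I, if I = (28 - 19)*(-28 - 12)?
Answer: -51840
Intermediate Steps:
I = -360 (I = 9*(-40) = -360)
144*I = 144*(-360) = -51840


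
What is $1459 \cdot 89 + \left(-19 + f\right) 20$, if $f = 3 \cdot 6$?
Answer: $129831$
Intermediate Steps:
$f = 18$
$1459 \cdot 89 + \left(-19 + f\right) 20 = 1459 \cdot 89 + \left(-19 + 18\right) 20 = 129851 - 20 = 129831$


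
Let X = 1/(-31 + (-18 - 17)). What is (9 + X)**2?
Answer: 351649/4356 ≈ 80.728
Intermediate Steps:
X = -1/66 (X = 1/(-31 - 35) = 1/(-66) = -1/66 ≈ -0.015152)
(9 + X)**2 = (9 - 1/66)**2 = (593/66)**2 = 351649/4356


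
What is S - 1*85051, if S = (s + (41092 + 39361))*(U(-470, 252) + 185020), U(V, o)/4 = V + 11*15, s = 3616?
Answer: 15451797149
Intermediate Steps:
U(V, o) = 660 + 4*V (U(V, o) = 4*(V + 11*15) = 4*(V + 165) = 4*(165 + V) = 660 + 4*V)
S = 15451882200 (S = (3616 + (41092 + 39361))*((660 + 4*(-470)) + 185020) = (3616 + 80453)*((660 - 1880) + 185020) = 84069*(-1220 + 185020) = 84069*183800 = 15451882200)
S - 1*85051 = 15451882200 - 1*85051 = 15451882200 - 85051 = 15451797149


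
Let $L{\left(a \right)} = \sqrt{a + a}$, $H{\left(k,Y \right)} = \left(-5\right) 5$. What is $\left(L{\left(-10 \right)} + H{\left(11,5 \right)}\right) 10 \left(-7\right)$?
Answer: $1750 - 140 i \sqrt{5} \approx 1750.0 - 313.05 i$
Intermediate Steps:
$H{\left(k,Y \right)} = -25$
$L{\left(a \right)} = \sqrt{2} \sqrt{a}$ ($L{\left(a \right)} = \sqrt{2 a} = \sqrt{2} \sqrt{a}$)
$\left(L{\left(-10 \right)} + H{\left(11,5 \right)}\right) 10 \left(-7\right) = \left(\sqrt{2} \sqrt{-10} - 25\right) 10 \left(-7\right) = \left(\sqrt{2} i \sqrt{10} - 25\right) \left(-70\right) = \left(2 i \sqrt{5} - 25\right) \left(-70\right) = \left(-25 + 2 i \sqrt{5}\right) \left(-70\right) = 1750 - 140 i \sqrt{5}$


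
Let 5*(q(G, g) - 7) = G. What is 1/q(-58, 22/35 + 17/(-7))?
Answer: -5/23 ≈ -0.21739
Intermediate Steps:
q(G, g) = 7 + G/5
1/q(-58, 22/35 + 17/(-7)) = 1/(7 + (⅕)*(-58)) = 1/(7 - 58/5) = 1/(-23/5) = -5/23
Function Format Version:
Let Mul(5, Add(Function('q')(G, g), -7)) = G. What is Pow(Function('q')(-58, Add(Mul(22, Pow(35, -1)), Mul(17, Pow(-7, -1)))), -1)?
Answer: Rational(-5, 23) ≈ -0.21739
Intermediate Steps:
Function('q')(G, g) = Add(7, Mul(Rational(1, 5), G))
Pow(Function('q')(-58, Add(Mul(22, Pow(35, -1)), Mul(17, Pow(-7, -1)))), -1) = Pow(Add(7, Mul(Rational(1, 5), -58)), -1) = Pow(Add(7, Rational(-58, 5)), -1) = Pow(Rational(-23, 5), -1) = Rational(-5, 23)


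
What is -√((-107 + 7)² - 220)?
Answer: -2*√2445 ≈ -98.894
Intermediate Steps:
-√((-107 + 7)² - 220) = -√((-100)² - 220) = -√(10000 - 220) = -√9780 = -2*√2445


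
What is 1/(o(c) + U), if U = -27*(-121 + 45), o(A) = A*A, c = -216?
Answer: 1/48708 ≈ 2.0531e-5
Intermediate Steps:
o(A) = A²
U = 2052 (U = -27*(-76) = 2052)
1/(o(c) + U) = 1/((-216)² + 2052) = 1/(46656 + 2052) = 1/48708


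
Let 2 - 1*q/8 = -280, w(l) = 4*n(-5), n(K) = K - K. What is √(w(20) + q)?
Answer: 4*√141 ≈ 47.497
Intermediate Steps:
n(K) = 0
w(l) = 0 (w(l) = 4*0 = 0)
q = 2256 (q = 16 - 8*(-280) = 16 + 2240 = 2256)
√(w(20) + q) = √(0 + 2256) = √2256 = 4*√141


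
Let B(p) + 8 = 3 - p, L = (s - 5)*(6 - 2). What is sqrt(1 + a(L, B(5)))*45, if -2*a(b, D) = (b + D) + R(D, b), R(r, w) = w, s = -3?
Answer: 45*sqrt(38) ≈ 277.40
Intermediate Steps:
L = -32 (L = (-3 - 5)*(6 - 2) = -8*4 = -32)
B(p) = -5 - p (B(p) = -8 + (3 - p) = -5 - p)
a(b, D) = -b - D/2 (a(b, D) = -((b + D) + b)/2 = -((D + b) + b)/2 = -(D + 2*b)/2 = -b - D/2)
sqrt(1 + a(L, B(5)))*45 = sqrt(1 + (-1*(-32) - (-5 - 1*5)/2))*45 = sqrt(1 + (32 - (-5 - 5)/2))*45 = sqrt(1 + (32 - 1/2*(-10)))*45 = sqrt(1 + (32 + 5))*45 = sqrt(1 + 37)*45 = sqrt(38)*45 = 45*sqrt(38)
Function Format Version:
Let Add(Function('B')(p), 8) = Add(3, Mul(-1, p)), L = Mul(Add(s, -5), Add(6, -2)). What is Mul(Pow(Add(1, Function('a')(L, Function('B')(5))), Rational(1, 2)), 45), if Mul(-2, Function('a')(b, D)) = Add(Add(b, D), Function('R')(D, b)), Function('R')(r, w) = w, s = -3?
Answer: Mul(45, Pow(38, Rational(1, 2))) ≈ 277.40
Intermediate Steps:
L = -32 (L = Mul(Add(-3, -5), Add(6, -2)) = Mul(-8, 4) = -32)
Function('B')(p) = Add(-5, Mul(-1, p)) (Function('B')(p) = Add(-8, Add(3, Mul(-1, p))) = Add(-5, Mul(-1, p)))
Function('a')(b, D) = Add(Mul(-1, b), Mul(Rational(-1, 2), D)) (Function('a')(b, D) = Mul(Rational(-1, 2), Add(Add(b, D), b)) = Mul(Rational(-1, 2), Add(Add(D, b), b)) = Mul(Rational(-1, 2), Add(D, Mul(2, b))) = Add(Mul(-1, b), Mul(Rational(-1, 2), D)))
Mul(Pow(Add(1, Function('a')(L, Function('B')(5))), Rational(1, 2)), 45) = Mul(Pow(Add(1, Add(Mul(-1, -32), Mul(Rational(-1, 2), Add(-5, Mul(-1, 5))))), Rational(1, 2)), 45) = Mul(Pow(Add(1, Add(32, Mul(Rational(-1, 2), Add(-5, -5)))), Rational(1, 2)), 45) = Mul(Pow(Add(1, Add(32, Mul(Rational(-1, 2), -10))), Rational(1, 2)), 45) = Mul(Pow(Add(1, Add(32, 5)), Rational(1, 2)), 45) = Mul(Pow(Add(1, 37), Rational(1, 2)), 45) = Mul(Pow(38, Rational(1, 2)), 45) = Mul(45, Pow(38, Rational(1, 2)))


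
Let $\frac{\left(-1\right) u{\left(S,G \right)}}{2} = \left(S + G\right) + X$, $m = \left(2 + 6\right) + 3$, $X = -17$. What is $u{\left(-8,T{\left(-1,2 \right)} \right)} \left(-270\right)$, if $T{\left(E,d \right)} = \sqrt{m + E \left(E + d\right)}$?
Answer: $-13500 + 540 \sqrt{10} \approx -11792.0$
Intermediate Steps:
$m = 11$ ($m = 8 + 3 = 11$)
$T{\left(E,d \right)} = \sqrt{11 + E \left(E + d\right)}$
$u{\left(S,G \right)} = 34 - 2 G - 2 S$ ($u{\left(S,G \right)} = - 2 \left(\left(S + G\right) - 17\right) = - 2 \left(\left(G + S\right) - 17\right) = - 2 \left(-17 + G + S\right) = 34 - 2 G - 2 S$)
$u{\left(-8,T{\left(-1,2 \right)} \right)} \left(-270\right) = \left(34 - 2 \sqrt{11 + \left(-1\right)^{2} - 2} - -16\right) \left(-270\right) = \left(34 - 2 \sqrt{11 + 1 - 2} + 16\right) \left(-270\right) = \left(34 - 2 \sqrt{10} + 16\right) \left(-270\right) = \left(50 - 2 \sqrt{10}\right) \left(-270\right) = -13500 + 540 \sqrt{10}$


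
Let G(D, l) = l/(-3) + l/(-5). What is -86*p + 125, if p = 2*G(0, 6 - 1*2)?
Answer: 7379/15 ≈ 491.93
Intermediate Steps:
G(D, l) = -8*l/15 (G(D, l) = l*(-⅓) + l*(-⅕) = -l/3 - l/5 = -8*l/15)
p = -64/15 (p = 2*(-8*(6 - 1*2)/15) = 2*(-8*(6 - 2)/15) = 2*(-8/15*4) = 2*(-32/15) = -64/15 ≈ -4.2667)
-86*p + 125 = -86*(-64/15) + 125 = 5504/15 + 125 = 7379/15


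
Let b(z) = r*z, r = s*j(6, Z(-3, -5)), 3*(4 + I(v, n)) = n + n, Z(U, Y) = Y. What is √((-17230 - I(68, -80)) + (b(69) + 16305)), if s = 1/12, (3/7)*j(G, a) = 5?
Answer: I*√28821/6 ≈ 28.295*I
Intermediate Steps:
j(G, a) = 35/3 (j(G, a) = (7/3)*5 = 35/3)
I(v, n) = -4 + 2*n/3 (I(v, n) = -4 + (n + n)/3 = -4 + (2*n)/3 = -4 + 2*n/3)
s = 1/12 ≈ 0.083333
r = 35/36 (r = (1/12)*(35/3) = 35/36 ≈ 0.97222)
b(z) = 35*z/36
√((-17230 - I(68, -80)) + (b(69) + 16305)) = √((-17230 - (-4 + (⅔)*(-80))) + ((35/36)*69 + 16305)) = √((-17230 - (-4 - 160/3)) + (805/12 + 16305)) = √((-17230 - 1*(-172/3)) + 196465/12) = √((-17230 + 172/3) + 196465/12) = √(-51518/3 + 196465/12) = √(-9607/12) = I*√28821/6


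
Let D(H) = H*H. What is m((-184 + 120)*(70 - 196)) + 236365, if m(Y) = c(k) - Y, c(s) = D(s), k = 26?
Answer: 228977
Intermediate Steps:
D(H) = H**2
c(s) = s**2
m(Y) = 676 - Y (m(Y) = 26**2 - Y = 676 - Y)
m((-184 + 120)*(70 - 196)) + 236365 = (676 - (-184 + 120)*(70 - 196)) + 236365 = (676 - (-64)*(-126)) + 236365 = (676 - 1*8064) + 236365 = (676 - 8064) + 236365 = -7388 + 236365 = 228977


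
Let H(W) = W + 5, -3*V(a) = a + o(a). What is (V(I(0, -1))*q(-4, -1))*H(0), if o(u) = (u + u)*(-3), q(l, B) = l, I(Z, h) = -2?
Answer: 200/3 ≈ 66.667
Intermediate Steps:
o(u) = -6*u (o(u) = (2*u)*(-3) = -6*u)
V(a) = 5*a/3 (V(a) = -(a - 6*a)/3 = -(-5)*a/3 = 5*a/3)
H(W) = 5 + W
(V(I(0, -1))*q(-4, -1))*H(0) = (((5/3)*(-2))*(-4))*(5 + 0) = -10/3*(-4)*5 = (40/3)*5 = 200/3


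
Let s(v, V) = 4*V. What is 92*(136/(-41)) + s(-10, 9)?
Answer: -11036/41 ≈ -269.17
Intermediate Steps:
92*(136/(-41)) + s(-10, 9) = 92*(136/(-41)) + 4*9 = 92*(136*(-1/41)) + 36 = 92*(-136/41) + 36 = -12512/41 + 36 = -11036/41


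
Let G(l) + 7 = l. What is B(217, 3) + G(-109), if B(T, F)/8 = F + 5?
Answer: -52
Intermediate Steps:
G(l) = -7 + l
B(T, F) = 40 + 8*F (B(T, F) = 8*(F + 5) = 8*(5 + F) = 40 + 8*F)
B(217, 3) + G(-109) = (40 + 8*3) + (-7 - 109) = (40 + 24) - 116 = 64 - 116 = -52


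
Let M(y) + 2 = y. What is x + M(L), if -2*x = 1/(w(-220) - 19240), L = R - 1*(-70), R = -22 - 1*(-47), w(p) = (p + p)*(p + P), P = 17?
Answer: 13034879/140160 ≈ 93.000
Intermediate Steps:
w(p) = 2*p*(17 + p) (w(p) = (p + p)*(p + 17) = (2*p)*(17 + p) = 2*p*(17 + p))
R = 25 (R = -22 + 47 = 25)
L = 95 (L = 25 - 1*(-70) = 25 + 70 = 95)
M(y) = -2 + y
x = -1/140160 (x = -1/(2*(2*(-220)*(17 - 220) - 19240)) = -1/(2*(2*(-220)*(-203) - 19240)) = -1/(2*(89320 - 19240)) = -½/70080 = -½*1/70080 = -1/140160 ≈ -7.1347e-6)
x + M(L) = -1/140160 + (-2 + 95) = -1/140160 + 93 = 13034879/140160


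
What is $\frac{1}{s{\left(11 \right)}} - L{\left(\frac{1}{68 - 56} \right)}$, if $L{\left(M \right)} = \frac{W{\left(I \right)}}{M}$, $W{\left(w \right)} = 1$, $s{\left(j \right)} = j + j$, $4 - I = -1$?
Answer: $- \frac{263}{22} \approx -11.955$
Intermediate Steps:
$I = 5$ ($I = 4 - -1 = 4 + 1 = 5$)
$s{\left(j \right)} = 2 j$
$L{\left(M \right)} = \frac{1}{M}$ ($L{\left(M \right)} = 1 \frac{1}{M} = \frac{1}{M}$)
$\frac{1}{s{\left(11 \right)}} - L{\left(\frac{1}{68 - 56} \right)} = \frac{1}{2 \cdot 11} - \frac{1}{\frac{1}{68 - 56}} = \frac{1}{22} - \frac{1}{\frac{1}{12}} = \frac{1}{22} - 12 = - \frac{263}{22}$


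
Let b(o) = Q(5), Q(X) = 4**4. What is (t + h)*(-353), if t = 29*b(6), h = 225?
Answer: -2700097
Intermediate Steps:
Q(X) = 256
b(o) = 256
t = 7424 (t = 29*256 = 7424)
(t + h)*(-353) = (7424 + 225)*(-353) = 7649*(-353) = -2700097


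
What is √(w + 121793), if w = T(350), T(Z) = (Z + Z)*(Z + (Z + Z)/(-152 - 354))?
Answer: √23416068137/253 ≈ 604.83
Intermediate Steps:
T(Z) = 504*Z²/253 (T(Z) = (2*Z)*(Z + (2*Z)/(-506)) = (2*Z)*(Z + (2*Z)*(-1/506)) = (2*Z)*(Z - Z/253) = (2*Z)*(252*Z/253) = 504*Z²/253)
w = 61740000/253 (w = (504/253)*350² = (504/253)*122500 = 61740000/253 ≈ 2.4403e+5)
√(w + 121793) = √(61740000/253 + 121793) = √(92553629/253) = √23416068137/253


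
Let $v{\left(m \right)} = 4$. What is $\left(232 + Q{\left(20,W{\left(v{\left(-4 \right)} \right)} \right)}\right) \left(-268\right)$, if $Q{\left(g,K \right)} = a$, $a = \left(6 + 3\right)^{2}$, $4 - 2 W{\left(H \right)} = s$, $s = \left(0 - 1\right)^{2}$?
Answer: $-83884$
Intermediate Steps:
$s = 1$ ($s = \left(-1\right)^{2} = 1$)
$W{\left(H \right)} = \frac{3}{2}$ ($W{\left(H \right)} = 2 - \frac{1}{2} = \frac{3}{2}$)
$a = 81$ ($a = 9^{2} = 81$)
$Q{\left(g,K \right)} = 81$
$\left(232 + Q{\left(20,W{\left(v{\left(-4 \right)} \right)} \right)}\right) \left(-268\right) = \left(232 + 81\right) \left(-268\right) = 313 \left(-268\right) = -83884$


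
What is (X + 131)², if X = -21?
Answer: 12100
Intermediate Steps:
(X + 131)² = (-21 + 131)² = 110² = 12100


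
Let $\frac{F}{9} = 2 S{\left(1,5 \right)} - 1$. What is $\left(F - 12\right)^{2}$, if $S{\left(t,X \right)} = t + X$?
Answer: $7569$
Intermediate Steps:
$S{\left(t,X \right)} = X + t$
$F = 99$ ($F = 9 \left(2 \left(5 + 1\right) - 1\right) = 9 \left(2 \cdot 6 - 1\right) = 9 \left(12 - 1\right) = 9 \cdot 11 = 99$)
$\left(F - 12\right)^{2} = \left(99 - 12\right)^{2} = 87^{2} = 7569$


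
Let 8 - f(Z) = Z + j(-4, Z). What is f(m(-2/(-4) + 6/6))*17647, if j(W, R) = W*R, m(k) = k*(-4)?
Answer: -176470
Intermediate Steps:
m(k) = -4*k
j(W, R) = R*W
f(Z) = 8 + 3*Z (f(Z) = 8 - (Z + Z*(-4)) = 8 - (Z - 4*Z) = 8 - (-3)*Z = 8 + 3*Z)
f(m(-2/(-4) + 6/6))*17647 = (8 + 3*(-4*(-2/(-4) + 6/6)))*17647 = (8 + 3*(-4*(-2*(-¼) + 6*(⅙))))*17647 = (8 + 3*(-4*(½ + 1)))*17647 = (8 + 3*(-4*3/2))*17647 = (8 + 3*(-6))*17647 = (8 - 18)*17647 = -10*17647 = -176470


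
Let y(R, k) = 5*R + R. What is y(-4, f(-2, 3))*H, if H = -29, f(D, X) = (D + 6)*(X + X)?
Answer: 696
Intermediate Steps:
f(D, X) = 2*X*(6 + D) (f(D, X) = (6 + D)*(2*X) = 2*X*(6 + D))
y(R, k) = 6*R
y(-4, f(-2, 3))*H = (6*(-4))*(-29) = -24*(-29) = 696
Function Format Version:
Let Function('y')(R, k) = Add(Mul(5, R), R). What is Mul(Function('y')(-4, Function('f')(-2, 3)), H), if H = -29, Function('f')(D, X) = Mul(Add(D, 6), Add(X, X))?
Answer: 696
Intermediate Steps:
Function('f')(D, X) = Mul(2, X, Add(6, D)) (Function('f')(D, X) = Mul(Add(6, D), Mul(2, X)) = Mul(2, X, Add(6, D)))
Function('y')(R, k) = Mul(6, R)
Mul(Function('y')(-4, Function('f')(-2, 3)), H) = Mul(Mul(6, -4), -29) = Mul(-24, -29) = 696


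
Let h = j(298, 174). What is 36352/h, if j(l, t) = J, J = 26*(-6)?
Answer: -9088/39 ≈ -233.03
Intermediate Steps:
J = -156
j(l, t) = -156
h = -156
36352/h = 36352/(-156) = 36352*(-1/156) = -9088/39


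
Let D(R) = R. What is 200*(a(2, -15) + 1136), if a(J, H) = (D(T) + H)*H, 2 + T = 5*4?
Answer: 218200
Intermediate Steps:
T = 18 (T = -2 + 5*4 = -2 + 20 = 18)
a(J, H) = H*(18 + H) (a(J, H) = (18 + H)*H = H*(18 + H))
200*(a(2, -15) + 1136) = 200*(-15*(18 - 15) + 1136) = 200*(-15*3 + 1136) = 200*(-45 + 1136) = 200*1091 = 218200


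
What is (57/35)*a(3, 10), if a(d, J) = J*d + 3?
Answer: 1881/35 ≈ 53.743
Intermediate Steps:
a(d, J) = 3 + J*d
(57/35)*a(3, 10) = (57/35)*(3 + 10*3) = (57*(1/35))*(3 + 30) = (57/35)*33 = 1881/35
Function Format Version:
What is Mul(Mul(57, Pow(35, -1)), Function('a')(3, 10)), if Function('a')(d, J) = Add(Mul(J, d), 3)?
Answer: Rational(1881, 35) ≈ 53.743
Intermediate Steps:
Function('a')(d, J) = Add(3, Mul(J, d))
Mul(Mul(57, Pow(35, -1)), Function('a')(3, 10)) = Mul(Mul(57, Pow(35, -1)), Add(3, Mul(10, 3))) = Mul(Mul(57, Rational(1, 35)), Add(3, 30)) = Mul(Rational(57, 35), 33) = Rational(1881, 35)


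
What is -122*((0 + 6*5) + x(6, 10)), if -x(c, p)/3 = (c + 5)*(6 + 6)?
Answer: 44652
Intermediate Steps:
x(c, p) = -180 - 36*c (x(c, p) = -3*(c + 5)*(6 + 6) = -3*(5 + c)*12 = -3*(60 + 12*c) = -180 - 36*c)
-122*((0 + 6*5) + x(6, 10)) = -122*((0 + 6*5) + (-180 - 36*6)) = -122*((0 + 30) + (-180 - 216)) = -122*(30 - 396) = -122*(-366) = 44652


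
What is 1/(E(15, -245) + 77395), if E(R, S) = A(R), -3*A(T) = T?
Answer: 1/77390 ≈ 1.2922e-5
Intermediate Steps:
A(T) = -T/3
E(R, S) = -R/3
1/(E(15, -245) + 77395) = 1/(-⅓*15 + 77395) = 1/(-5 + 77395) = 1/77390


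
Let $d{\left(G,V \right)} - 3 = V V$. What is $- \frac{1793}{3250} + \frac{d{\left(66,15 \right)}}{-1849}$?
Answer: $- \frac{4056257}{6009250} \approx -0.675$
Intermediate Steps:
$d{\left(G,V \right)} = 3 + V^{2}$ ($d{\left(G,V \right)} = 3 + V V = 3 + V^{2}$)
$- \frac{1793}{3250} + \frac{d{\left(66,15 \right)}}{-1849} = - \frac{1793}{3250} + \frac{3 + 15^{2}}{-1849} = \left(-1793\right) \frac{1}{3250} + \left(3 + 225\right) \left(- \frac{1}{1849}\right) = - \frac{1793}{3250} + 228 \left(- \frac{1}{1849}\right) = - \frac{1793}{3250} - \frac{228}{1849} = - \frac{4056257}{6009250}$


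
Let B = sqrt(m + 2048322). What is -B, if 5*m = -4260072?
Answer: -sqrt(29907690)/5 ≈ -1093.8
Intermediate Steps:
m = -4260072/5 (m = (1/5)*(-4260072) = -4260072/5 ≈ -8.5201e+5)
B = sqrt(29907690)/5 (B = sqrt(-4260072/5 + 2048322) = sqrt(5981538/5) = sqrt(29907690)/5 ≈ 1093.8)
-B = -sqrt(29907690)/5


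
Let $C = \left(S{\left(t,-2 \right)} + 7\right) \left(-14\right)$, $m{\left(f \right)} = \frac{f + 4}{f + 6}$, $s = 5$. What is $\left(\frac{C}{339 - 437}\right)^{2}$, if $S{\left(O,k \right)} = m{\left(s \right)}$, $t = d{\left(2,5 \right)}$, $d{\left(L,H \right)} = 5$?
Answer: $\frac{7396}{5929} \approx 1.2474$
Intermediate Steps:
$t = 5$
$m{\left(f \right)} = \frac{4 + f}{6 + f}$
$S{\left(O,k \right)} = \frac{9}{11}$ ($S{\left(O,k \right)} = \frac{4 + 5}{6 + 5} = \frac{1}{11} \cdot 9 = \frac{9}{11}$)
$C = - \frac{1204}{11}$ ($C = \left(\frac{9}{11} + 7\right) \left(-14\right) = \frac{86}{11} \left(-14\right) = - \frac{1204}{11} \approx -109.45$)
$\left(\frac{C}{339 - 437}\right)^{2} = \left(- \frac{1204}{11 \left(339 - 437\right)}\right)^{2} = \left(- \frac{1204}{11 \left(-98\right)}\right)^{2} = \left(\left(- \frac{1204}{11}\right) \left(- \frac{1}{98}\right)\right)^{2} = \left(\frac{86}{77}\right)^{2} = \frac{7396}{5929}$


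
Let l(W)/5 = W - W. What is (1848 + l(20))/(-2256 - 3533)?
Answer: -264/827 ≈ -0.31923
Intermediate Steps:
l(W) = 0 (l(W) = 5*(W - W) = 5*0 = 0)
(1848 + l(20))/(-2256 - 3533) = (1848 + 0)/(-2256 - 3533) = 1848/(-5789) = 1848*(-1/5789) = -264/827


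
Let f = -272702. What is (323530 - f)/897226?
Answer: 298116/448613 ≈ 0.66453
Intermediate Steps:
(323530 - f)/897226 = (323530 - 1*(-272702))/897226 = (323530 + 272702)*(1/897226) = 596232*(1/897226) = 298116/448613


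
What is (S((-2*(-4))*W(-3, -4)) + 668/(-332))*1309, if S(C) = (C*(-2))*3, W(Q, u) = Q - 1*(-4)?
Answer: -5433659/83 ≈ -65466.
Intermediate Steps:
W(Q, u) = 4 + Q (W(Q, u) = Q + 4 = 4 + Q)
S(C) = -6*C (S(C) = -2*C*3 = -6*C)
(S((-2*(-4))*W(-3, -4)) + 668/(-332))*1309 = (-6*(-2*(-4))*(4 - 3) + 668/(-332))*1309 = (-48 + 668*(-1/332))*1309 = (-6*8 - 167/83)*1309 = (-48 - 167/83)*1309 = -4151/83*1309 = -5433659/83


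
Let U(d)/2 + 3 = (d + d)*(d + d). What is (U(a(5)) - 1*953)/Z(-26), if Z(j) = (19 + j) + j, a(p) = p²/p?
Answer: 23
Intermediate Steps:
a(p) = p
Z(j) = 19 + 2*j
U(d) = -6 + 8*d² (U(d) = -6 + 2*((d + d)*(d + d)) = -6 + 2*((2*d)*(2*d)) = -6 + 2*(4*d²) = -6 + 8*d²)
(U(a(5)) - 1*953)/Z(-26) = ((-6 + 8*5²) - 1*953)/(19 + 2*(-26)) = ((-6 + 8*25) - 953)/(19 - 52) = ((-6 + 200) - 953)/(-33) = (194 - 953)*(-1/33) = -759*(-1/33) = 23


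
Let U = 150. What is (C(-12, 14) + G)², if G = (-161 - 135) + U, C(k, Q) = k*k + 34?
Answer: 1024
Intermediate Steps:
C(k, Q) = 34 + k² (C(k, Q) = k² + 34 = 34 + k²)
G = -146 (G = (-161 - 135) + 150 = -296 + 150 = -146)
(C(-12, 14) + G)² = ((34 + (-12)²) - 146)² = ((34 + 144) - 146)² = (178 - 146)² = 32² = 1024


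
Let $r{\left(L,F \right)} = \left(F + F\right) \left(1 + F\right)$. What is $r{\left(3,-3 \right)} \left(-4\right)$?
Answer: $-48$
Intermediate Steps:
$r{\left(L,F \right)} = 2 F \left(1 + F\right)$
$r{\left(3,-3 \right)} \left(-4\right) = 2 \left(-3\right) \left(1 - 3\right) \left(-4\right) = 2 \left(-3\right) \left(-2\right) \left(-4\right) = 12 \left(-4\right) = -48$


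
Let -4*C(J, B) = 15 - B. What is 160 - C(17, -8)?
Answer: 663/4 ≈ 165.75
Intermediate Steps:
C(J, B) = -15/4 + B/4 (C(J, B) = -(15 - B)/4 = -15/4 + B/4)
160 - C(17, -8) = 160 - (-15/4 + (¼)*(-8)) = 160 - (-15/4 - 2) = 160 - 1*(-23/4) = 160 + 23/4 = 663/4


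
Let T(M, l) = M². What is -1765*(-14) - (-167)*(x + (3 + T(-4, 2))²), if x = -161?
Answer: 58110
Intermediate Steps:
-1765*(-14) - (-167)*(x + (3 + T(-4, 2))²) = -1765*(-14) - (-167)*(-161 + (3 + (-4)²)²) = 24710 - (-167)*(-161 + (3 + 16)²) = 24710 - (-167)*(-161 + 19²) = 24710 - (-167)*(-161 + 361) = 24710 - (-167)*200 = 24710 - 1*(-33400) = 24710 + 33400 = 58110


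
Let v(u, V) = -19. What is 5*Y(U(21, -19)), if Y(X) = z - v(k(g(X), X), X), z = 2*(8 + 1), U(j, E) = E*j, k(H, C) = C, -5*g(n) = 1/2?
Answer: 185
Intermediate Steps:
g(n) = -1/10 (g(n) = -1/5/2 = -1/5*1/2 = -1/10)
z = 18 (z = 2*9 = 18)
Y(X) = 37 (Y(X) = 18 - 1*(-19) = 18 + 19 = 37)
5*Y(U(21, -19)) = 5*37 = 185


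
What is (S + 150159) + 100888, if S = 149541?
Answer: 400588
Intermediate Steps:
(S + 150159) + 100888 = (149541 + 150159) + 100888 = 299700 + 100888 = 400588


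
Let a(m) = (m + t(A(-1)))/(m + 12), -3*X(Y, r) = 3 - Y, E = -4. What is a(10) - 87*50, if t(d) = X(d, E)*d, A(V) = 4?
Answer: -143533/33 ≈ -4349.5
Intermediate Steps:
X(Y, r) = -1 + Y/3 (X(Y, r) = -(3 - Y)/3 = -1 + Y/3)
t(d) = d*(-1 + d/3) (t(d) = (-1 + d/3)*d = d*(-1 + d/3))
a(m) = (4/3 + m)/(12 + m) (a(m) = (m + (⅓)*4*(-3 + 4))/(m + 12) = (m + (⅓)*4*1)/(12 + m) = (m + 4/3)/(12 + m) = (4/3 + m)/(12 + m))
a(10) - 87*50 = (4/3 + 10)/(12 + 10) - 87*50 = (34/3)/22 - 4350 = (1/22)*(34/3) - 4350 = 17/33 - 4350 = -143533/33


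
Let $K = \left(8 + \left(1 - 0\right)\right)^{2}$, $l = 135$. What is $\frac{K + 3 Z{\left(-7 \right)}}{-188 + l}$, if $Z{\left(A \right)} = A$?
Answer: $- \frac{60}{53} \approx -1.1321$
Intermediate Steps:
$K = 81$ ($K = \left(8 + \left(1 + 0\right)\right)^{2} = \left(8 + 1\right)^{2} = 9^{2} = 81$)
$\frac{K + 3 Z{\left(-7 \right)}}{-188 + l} = \frac{81 + 3 \left(-7\right)}{-188 + 135} = \frac{81 - 21}{-53} = 60 \left(- \frac{1}{53}\right) = - \frac{60}{53}$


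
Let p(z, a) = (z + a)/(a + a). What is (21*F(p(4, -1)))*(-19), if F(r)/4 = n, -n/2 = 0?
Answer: 0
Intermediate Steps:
p(z, a) = (a + z)/(2*a) (p(z, a) = (a + z)/((2*a)) = (a + z)*(1/(2*a)) = (a + z)/(2*a))
n = 0 (n = -2*0 = 0)
F(r) = 0 (F(r) = 4*0 = 0)
(21*F(p(4, -1)))*(-19) = (21*0)*(-19) = 0*(-19) = 0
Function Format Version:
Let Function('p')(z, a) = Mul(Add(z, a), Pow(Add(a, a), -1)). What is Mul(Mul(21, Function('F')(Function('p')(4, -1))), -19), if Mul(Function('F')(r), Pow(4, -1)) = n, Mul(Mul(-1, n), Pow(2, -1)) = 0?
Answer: 0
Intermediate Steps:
Function('p')(z, a) = Mul(Rational(1, 2), Pow(a, -1), Add(a, z)) (Function('p')(z, a) = Mul(Add(a, z), Pow(Mul(2, a), -1)) = Mul(Add(a, z), Mul(Rational(1, 2), Pow(a, -1))) = Mul(Rational(1, 2), Pow(a, -1), Add(a, z)))
n = 0 (n = Mul(-2, 0) = 0)
Function('F')(r) = 0 (Function('F')(r) = Mul(4, 0) = 0)
Mul(Mul(21, Function('F')(Function('p')(4, -1))), -19) = Mul(Mul(21, 0), -19) = Mul(0, -19) = 0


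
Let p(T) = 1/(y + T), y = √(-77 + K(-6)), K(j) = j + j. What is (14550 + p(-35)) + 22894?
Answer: 49201381/1314 - I*√89/1314 ≈ 37444.0 - 0.0071796*I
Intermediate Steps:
K(j) = 2*j
y = I*√89 (y = √(-77 + 2*(-6)) = √(-77 - 12) = √(-89) = I*√89 ≈ 9.434*I)
p(T) = 1/(T + I*√89) (p(T) = 1/(I*√89 + T) = 1/(T + I*√89))
(14550 + p(-35)) + 22894 = (14550 + 1/(-35 + I*√89)) + 22894 = 37444 + 1/(-35 + I*√89)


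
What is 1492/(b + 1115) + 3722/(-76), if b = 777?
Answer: -866079/17974 ≈ -48.185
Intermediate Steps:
1492/(b + 1115) + 3722/(-76) = 1492/(777 + 1115) + 3722/(-76) = 1492/1892 + 3722*(-1/76) = 1492*(1/1892) - 1861/38 = 373/473 - 1861/38 = -866079/17974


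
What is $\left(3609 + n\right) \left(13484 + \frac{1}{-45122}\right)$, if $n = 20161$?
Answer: $\frac{7231131683595}{22561} \approx 3.2051 \cdot 10^{8}$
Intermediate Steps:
$\left(3609 + n\right) \left(13484 + \frac{1}{-45122}\right) = \left(3609 + 20161\right) \left(13484 + \frac{1}{-45122}\right) = 23770 \left(13484 - \frac{1}{45122}\right) = 23770 \cdot \frac{608425047}{45122} = \frac{7231131683595}{22561}$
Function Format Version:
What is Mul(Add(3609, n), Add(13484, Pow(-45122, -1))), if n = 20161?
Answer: Rational(7231131683595, 22561) ≈ 3.2051e+8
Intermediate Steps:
Mul(Add(3609, n), Add(13484, Pow(-45122, -1))) = Mul(Add(3609, 20161), Add(13484, Pow(-45122, -1))) = Mul(23770, Add(13484, Rational(-1, 45122))) = Mul(23770, Rational(608425047, 45122)) = Rational(7231131683595, 22561)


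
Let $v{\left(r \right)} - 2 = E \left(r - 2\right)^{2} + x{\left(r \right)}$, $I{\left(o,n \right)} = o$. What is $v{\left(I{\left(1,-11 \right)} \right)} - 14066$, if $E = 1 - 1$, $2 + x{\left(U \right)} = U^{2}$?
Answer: $-14065$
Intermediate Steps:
$x{\left(U \right)} = -2 + U^{2}$
$E = 0$
$v{\left(r \right)} = r^{2}$ ($v{\left(r \right)} = 2 + \left(0 \left(r - 2\right)^{2} + \left(-2 + r^{2}\right)\right) = 2 + \left(0 \left(-2 + r\right)^{2} + \left(-2 + r^{2}\right)\right) = 2 + \left(0 + \left(-2 + r^{2}\right)\right) = 2 + \left(-2 + r^{2}\right) = r^{2}$)
$v{\left(I{\left(1,-11 \right)} \right)} - 14066 = 1^{2} - 14066 = 1 - 14066 = -14065$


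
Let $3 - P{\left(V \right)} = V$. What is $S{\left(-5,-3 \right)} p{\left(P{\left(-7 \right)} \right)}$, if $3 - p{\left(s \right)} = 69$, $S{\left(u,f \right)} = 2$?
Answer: $-132$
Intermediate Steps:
$P{\left(V \right)} = 3 - V$
$p{\left(s \right)} = -66$ ($p{\left(s \right)} = 3 - 69 = -66$)
$S{\left(-5,-3 \right)} p{\left(P{\left(-7 \right)} \right)} = 2 \left(-66\right) = -132$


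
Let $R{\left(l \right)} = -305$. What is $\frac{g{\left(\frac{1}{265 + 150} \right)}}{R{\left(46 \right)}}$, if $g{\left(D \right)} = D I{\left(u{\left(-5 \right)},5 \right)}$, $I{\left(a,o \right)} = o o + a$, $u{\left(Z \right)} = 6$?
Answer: $- \frac{31}{126575} \approx -0.00024491$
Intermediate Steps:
$I{\left(a,o \right)} = a + o^{2}$ ($I{\left(a,o \right)} = o^{2} + a = a + o^{2}$)
$g{\left(D \right)} = 31 D$ ($g{\left(D \right)} = D \left(6 + 5^{2}\right) = D \left(6 + 25\right) = D 31 = 31 D$)
$\frac{g{\left(\frac{1}{265 + 150} \right)}}{R{\left(46 \right)}} = \frac{31 \frac{1}{265 + 150}}{-305} = \frac{31}{415} \left(- \frac{1}{305}\right) = - \frac{31}{126575}$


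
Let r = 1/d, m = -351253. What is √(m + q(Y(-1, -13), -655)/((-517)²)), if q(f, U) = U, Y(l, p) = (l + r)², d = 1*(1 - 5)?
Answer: 2*I*√23471515943/517 ≈ 592.67*I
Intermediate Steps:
d = -4 (d = 1*(-4) = -4)
r = -¼ (r = 1/(-4) = -¼ ≈ -0.25000)
Y(l, p) = (-¼ + l)² (Y(l, p) = (l - ¼)² = (-¼ + l)²)
√(m + q(Y(-1, -13), -655)/((-517)²)) = √(-351253 - 655/((-517)²)) = √(-351253 - 655/267289) = √(-93886063772/267289) = 2*I*√23471515943/517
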